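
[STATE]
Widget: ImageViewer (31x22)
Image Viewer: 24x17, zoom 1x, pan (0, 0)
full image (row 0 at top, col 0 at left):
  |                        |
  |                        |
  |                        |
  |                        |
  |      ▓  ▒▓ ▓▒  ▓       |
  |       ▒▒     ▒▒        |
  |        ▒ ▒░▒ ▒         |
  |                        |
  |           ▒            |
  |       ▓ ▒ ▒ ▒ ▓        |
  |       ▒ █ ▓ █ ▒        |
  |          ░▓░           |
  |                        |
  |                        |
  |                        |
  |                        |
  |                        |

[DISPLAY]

                               
                               
                               
                               
      ▓  ▒▓ ▓▒  ▓              
       ▒▒     ▒▒               
        ▒ ▒░▒ ▒                
                               
           ▒                   
       ▓ ▒ ▒ ▒ ▓               
       ▒ █ ▓ █ ▒               
          ░▓░                  
                               
                               
                               
                               
                               
                               
                               
                               
                               
                               


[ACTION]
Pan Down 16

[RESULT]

                               
                               
                               
                               
                               
                               
                               
                               
                               
                               
                               
                               
                               
                               
                               
                               
                               
                               
                               
                               
                               
                               


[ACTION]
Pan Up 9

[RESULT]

                               
           ▒                   
       ▓ ▒ ▒ ▒ ▓               
       ▒ █ ▓ █ ▒               
          ░▓░                  
                               
                               
                               
                               
                               
                               
                               
                               
                               
                               
                               
                               
                               
                               
                               
                               
                               


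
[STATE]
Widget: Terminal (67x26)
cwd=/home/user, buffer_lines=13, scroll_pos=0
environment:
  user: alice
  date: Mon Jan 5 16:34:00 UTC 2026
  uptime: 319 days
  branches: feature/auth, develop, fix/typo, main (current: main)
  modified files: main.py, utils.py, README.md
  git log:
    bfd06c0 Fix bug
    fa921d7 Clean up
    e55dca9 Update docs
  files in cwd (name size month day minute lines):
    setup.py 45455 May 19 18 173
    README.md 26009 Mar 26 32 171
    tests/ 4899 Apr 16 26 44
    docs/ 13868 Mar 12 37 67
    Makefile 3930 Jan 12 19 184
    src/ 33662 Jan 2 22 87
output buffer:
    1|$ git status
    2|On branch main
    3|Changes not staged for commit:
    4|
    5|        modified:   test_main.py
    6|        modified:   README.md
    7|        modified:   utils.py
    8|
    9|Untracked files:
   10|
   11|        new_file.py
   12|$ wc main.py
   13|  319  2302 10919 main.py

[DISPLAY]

$ git status                                                       
On branch main                                                     
Changes not staged for commit:                                     
                                                                   
        modified:   test_main.py                                   
        modified:   README.md                                      
        modified:   utils.py                                       
                                                                   
Untracked files:                                                   
                                                                   
        new_file.py                                                
$ wc main.py                                                       
  319  2302 10919 main.py                                          
$ █                                                                
                                                                   
                                                                   
                                                                   
                                                                   
                                                                   
                                                                   
                                                                   
                                                                   
                                                                   
                                                                   
                                                                   
                                                                   


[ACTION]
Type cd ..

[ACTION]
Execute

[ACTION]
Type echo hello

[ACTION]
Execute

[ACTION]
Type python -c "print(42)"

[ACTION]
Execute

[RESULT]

$ git status                                                       
On branch main                                                     
Changes not staged for commit:                                     
                                                                   
        modified:   test_main.py                                   
        modified:   README.md                                      
        modified:   utils.py                                       
                                                                   
Untracked files:                                                   
                                                                   
        new_file.py                                                
$ wc main.py                                                       
  319  2302 10919 main.py                                          
$ cd ..                                                            
                                                                   
$ echo hello                                                       
hello                                                              
$ python -c "print(42)"                                            
42                                                                 
$ █                                                                
                                                                   
                                                                   
                                                                   
                                                                   
                                                                   
                                                                   


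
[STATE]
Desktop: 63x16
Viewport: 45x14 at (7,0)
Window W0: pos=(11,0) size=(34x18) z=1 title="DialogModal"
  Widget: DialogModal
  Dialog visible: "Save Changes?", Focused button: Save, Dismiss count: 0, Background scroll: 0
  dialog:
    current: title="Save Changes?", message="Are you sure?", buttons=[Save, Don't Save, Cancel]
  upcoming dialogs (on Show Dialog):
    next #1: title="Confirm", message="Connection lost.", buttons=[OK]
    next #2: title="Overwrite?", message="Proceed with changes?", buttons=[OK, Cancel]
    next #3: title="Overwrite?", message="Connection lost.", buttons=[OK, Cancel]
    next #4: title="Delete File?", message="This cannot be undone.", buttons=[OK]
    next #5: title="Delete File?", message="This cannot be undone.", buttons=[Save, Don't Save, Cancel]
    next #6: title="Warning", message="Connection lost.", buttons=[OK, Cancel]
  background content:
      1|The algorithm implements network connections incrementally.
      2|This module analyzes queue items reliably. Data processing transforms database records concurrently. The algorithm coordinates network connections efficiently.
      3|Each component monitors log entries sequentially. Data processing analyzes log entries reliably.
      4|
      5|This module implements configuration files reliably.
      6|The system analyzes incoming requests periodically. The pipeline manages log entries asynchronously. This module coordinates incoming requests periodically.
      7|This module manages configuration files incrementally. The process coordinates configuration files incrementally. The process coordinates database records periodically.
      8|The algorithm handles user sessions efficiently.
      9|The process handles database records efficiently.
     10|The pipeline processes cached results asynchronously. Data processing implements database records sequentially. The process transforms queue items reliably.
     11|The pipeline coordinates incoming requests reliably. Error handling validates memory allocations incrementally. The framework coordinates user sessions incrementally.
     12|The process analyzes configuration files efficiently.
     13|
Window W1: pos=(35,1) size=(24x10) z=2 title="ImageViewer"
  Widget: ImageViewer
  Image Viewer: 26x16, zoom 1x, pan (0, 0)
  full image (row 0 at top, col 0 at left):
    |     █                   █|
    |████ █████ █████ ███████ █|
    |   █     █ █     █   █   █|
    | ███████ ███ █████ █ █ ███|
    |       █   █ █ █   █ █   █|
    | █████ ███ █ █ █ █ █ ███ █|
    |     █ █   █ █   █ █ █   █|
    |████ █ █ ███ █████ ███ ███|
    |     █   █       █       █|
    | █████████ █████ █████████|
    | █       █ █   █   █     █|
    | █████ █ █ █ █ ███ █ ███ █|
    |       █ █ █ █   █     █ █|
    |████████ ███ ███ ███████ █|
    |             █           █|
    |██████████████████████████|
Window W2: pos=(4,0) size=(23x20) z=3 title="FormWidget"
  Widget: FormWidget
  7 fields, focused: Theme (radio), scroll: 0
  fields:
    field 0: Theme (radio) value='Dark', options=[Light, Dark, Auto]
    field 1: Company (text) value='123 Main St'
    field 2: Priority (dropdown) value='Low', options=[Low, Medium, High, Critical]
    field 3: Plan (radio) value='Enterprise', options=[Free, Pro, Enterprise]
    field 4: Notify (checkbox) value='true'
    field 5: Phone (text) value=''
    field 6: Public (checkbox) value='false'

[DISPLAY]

━━━━━━━━━━━━━━━━━━━┓━━━━━━━━━━━━━━━━━┓       
ormWidget          ┃        ┏━━━━━━━━━━━━━━━━
───────────────────┨────────┃ ImageViewer    
Theme:      ( ) Lig┃mplement┠────────────────
Company:    [123 M]┃lyzes qu┃     █          
Priority:   [Low ▼]┃monitors┃████ █████ █████
Plan:       ( ) Fre┃        ┃   █     █ █    
Notify:     [x]    ┃────────┃ ███████ ███ ███
Phone:      [     ]┃hanges? ┃       █   █ █ █
Public:     [ ]    ┃u sure? ┃ █████ ███ █ █ █
                   ┃t Save  ┗━━━━━━━━━━━━━━━━
                   ┃──────────────┘ec┃       
                   ┃ocesses cached re┃       
                   ┃ordinates incomin┃       


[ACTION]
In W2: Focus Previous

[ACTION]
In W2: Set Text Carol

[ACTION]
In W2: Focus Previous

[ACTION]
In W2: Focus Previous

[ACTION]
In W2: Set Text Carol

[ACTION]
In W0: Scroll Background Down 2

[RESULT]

━━━━━━━━━━━━━━━━━━━┓━━━━━━━━━━━━━━━━━┓       
ormWidget          ┃        ┏━━━━━━━━━━━━━━━━
───────────────────┨────────┃ ImageViewer    
Theme:      ( ) Lig┃monitors┠────────────────
Company:    [123 M]┃        ┃     █          
Priority:   [Low ▼]┃lements ┃████ █████ █████
Plan:       ( ) Fre┃yzes inc┃   █     █ █    
Notify:     [x]    ┃────────┃ ███████ ███ ███
Phone:      [     ]┃hanges? ┃       █   █ █ █
Public:     [ ]    ┃u sure? ┃ █████ ███ █ █ █
                   ┃t Save  ┗━━━━━━━━━━━━━━━━
                   ┃──────────────┘in┃       
                   ┃lyzes configurati┃       
                   ┃                 ┃       


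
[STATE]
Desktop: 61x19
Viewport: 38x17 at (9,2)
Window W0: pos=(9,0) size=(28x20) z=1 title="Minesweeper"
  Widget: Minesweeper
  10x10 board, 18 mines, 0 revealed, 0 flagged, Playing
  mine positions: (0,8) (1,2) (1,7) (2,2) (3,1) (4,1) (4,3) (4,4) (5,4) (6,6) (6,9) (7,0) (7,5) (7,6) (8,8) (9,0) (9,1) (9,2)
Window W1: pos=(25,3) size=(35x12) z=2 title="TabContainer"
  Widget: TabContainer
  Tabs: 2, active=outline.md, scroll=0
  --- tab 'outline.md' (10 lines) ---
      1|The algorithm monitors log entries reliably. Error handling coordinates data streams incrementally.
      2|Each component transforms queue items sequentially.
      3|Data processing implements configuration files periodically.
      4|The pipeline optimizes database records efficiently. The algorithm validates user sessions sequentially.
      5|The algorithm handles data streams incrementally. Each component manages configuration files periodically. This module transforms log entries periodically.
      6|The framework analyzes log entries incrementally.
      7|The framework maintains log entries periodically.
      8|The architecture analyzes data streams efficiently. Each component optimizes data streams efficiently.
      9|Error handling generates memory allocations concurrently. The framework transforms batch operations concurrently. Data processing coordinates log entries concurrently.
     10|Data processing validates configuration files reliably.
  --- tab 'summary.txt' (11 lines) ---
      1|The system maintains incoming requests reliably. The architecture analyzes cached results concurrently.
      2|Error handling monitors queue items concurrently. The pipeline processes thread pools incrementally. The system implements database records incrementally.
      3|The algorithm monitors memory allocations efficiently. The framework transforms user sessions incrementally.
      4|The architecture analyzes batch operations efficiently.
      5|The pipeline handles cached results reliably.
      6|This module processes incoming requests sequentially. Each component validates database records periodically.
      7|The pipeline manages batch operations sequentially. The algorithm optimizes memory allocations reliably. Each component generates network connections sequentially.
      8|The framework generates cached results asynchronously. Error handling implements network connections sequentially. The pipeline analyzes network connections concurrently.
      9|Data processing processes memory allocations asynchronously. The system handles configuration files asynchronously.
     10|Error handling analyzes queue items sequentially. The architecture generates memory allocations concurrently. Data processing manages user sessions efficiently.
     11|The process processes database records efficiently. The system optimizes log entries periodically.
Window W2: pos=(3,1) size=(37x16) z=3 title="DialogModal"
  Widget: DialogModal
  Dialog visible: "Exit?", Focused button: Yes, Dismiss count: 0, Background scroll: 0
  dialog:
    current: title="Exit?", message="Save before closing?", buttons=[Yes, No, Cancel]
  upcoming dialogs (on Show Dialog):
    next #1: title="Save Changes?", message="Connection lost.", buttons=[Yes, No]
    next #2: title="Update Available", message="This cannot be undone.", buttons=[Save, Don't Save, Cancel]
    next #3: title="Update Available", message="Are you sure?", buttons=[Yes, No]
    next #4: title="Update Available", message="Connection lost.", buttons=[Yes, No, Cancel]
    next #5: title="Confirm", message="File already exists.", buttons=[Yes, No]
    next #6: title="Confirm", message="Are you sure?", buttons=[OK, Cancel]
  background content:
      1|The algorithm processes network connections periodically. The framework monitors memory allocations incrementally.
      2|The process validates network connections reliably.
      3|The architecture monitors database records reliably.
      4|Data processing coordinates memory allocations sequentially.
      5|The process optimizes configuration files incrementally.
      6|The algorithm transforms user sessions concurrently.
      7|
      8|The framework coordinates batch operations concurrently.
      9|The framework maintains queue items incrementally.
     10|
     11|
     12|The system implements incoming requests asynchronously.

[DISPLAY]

ogModal                       ┃       
──────────────────────────────┨━━━━━━━
lgorithm processes network con┃       
rocess validates network conne┃───────
rchitecture monitors database ┃summary
┌──────────────────────┐emory ┃───────
│        Exit?         │ration┃monitor
│ Save before closing? │ sessi┃ transf
│ [Yes]  No   Cancel   │      ┃g imple
└──────────────────────┘ch ope┃ptimize
ramework maintains queue items┃handles
                              ┃analyze
                              ┃━━━━━━━
ystem implements incoming requ┃       
━━━━━━━━━━━━━━━━━━━━━━━━━━━━━━┛       
┃                          ┃          
┃                          ┃          


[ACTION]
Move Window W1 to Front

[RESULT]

ogModal                       ┃       
────────────────┏━━━━━━━━━━━━━━━━━━━━━
lgorithm process┃ TabContainer        
rocess validates┠─────────────────────
rchitecture moni┃[outline.md]│ summary
┌───────────────┃─────────────────────
│        Exit?  ┃The algorithm monitor
│ Save before cl┃Each component transf
│ [Yes]  No   Ca┃Data processing imple
└───────────────┃The pipeline optimize
ramework maintai┃The algorithm handles
                ┃The framework analyze
                ┗━━━━━━━━━━━━━━━━━━━━━
ystem implements incoming requ┃       
━━━━━━━━━━━━━━━━━━━━━━━━━━━━━━┛       
┃                          ┃          
┃                          ┃          


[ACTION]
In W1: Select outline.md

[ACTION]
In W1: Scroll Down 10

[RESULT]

ogModal                       ┃       
────────────────┏━━━━━━━━━━━━━━━━━━━━━
lgorithm process┃ TabContainer        
rocess validates┠─────────────────────
rchitecture moni┃[outline.md]│ summary
┌───────────────┃─────────────────────
│        Exit?  ┃Data processing valid
│ Save before cl┃                     
│ [Yes]  No   Ca┃                     
└───────────────┃                     
ramework maintai┃                     
                ┃                     
                ┗━━━━━━━━━━━━━━━━━━━━━
ystem implements incoming requ┃       
━━━━━━━━━━━━━━━━━━━━━━━━━━━━━━┛       
┃                          ┃          
┃                          ┃          


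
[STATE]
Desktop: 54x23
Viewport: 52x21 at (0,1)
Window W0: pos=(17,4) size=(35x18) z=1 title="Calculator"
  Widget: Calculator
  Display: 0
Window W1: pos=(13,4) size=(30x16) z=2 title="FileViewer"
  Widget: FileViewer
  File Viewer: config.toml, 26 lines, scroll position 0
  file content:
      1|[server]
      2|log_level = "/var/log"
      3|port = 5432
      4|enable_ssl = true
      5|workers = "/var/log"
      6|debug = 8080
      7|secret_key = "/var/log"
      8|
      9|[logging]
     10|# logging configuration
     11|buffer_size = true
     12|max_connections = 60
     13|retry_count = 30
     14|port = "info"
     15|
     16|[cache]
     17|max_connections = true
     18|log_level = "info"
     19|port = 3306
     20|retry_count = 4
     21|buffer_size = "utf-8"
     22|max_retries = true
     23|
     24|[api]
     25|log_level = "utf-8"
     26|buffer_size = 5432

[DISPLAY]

                                                    
                                                    
                                                    
             ┏━━━━━━━━━━━━━━━━━━━━━━━━━━━━┓━━━━━━━━┓
             ┃ FileViewer                 ┃        ┃
             ┠────────────────────────────┨────────┨
             ┃[server]                   ▲┃       0┃
             ┃log_level = "/var/log"     █┃        ┃
             ┃port = 5432                ░┃        ┃
             ┃enable_ssl = true          ░┃        ┃
             ┃workers = "/var/log"       ░┃        ┃
             ┃debug = 8080               ░┃        ┃
             ┃secret_key = "/var/log"    ░┃        ┃
             ┃                           ░┃        ┃
             ┃[logging]                  ░┃        ┃
             ┃# logging configuration    ░┃        ┃
             ┃buffer_size = true         ░┃        ┃
             ┃max_connections = 60       ▼┃        ┃
             ┗━━━━━━━━━━━━━━━━━━━━━━━━━━━━┛        ┃
                 ┃                                 ┃
                 ┗━━━━━━━━━━━━━━━━━━━━━━━━━━━━━━━━━┛


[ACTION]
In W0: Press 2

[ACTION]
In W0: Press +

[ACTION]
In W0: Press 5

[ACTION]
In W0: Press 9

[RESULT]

                                                    
                                                    
                                                    
             ┏━━━━━━━━━━━━━━━━━━━━━━━━━━━━┓━━━━━━━━┓
             ┃ FileViewer                 ┃        ┃
             ┠────────────────────────────┨────────┨
             ┃[server]                   ▲┃      59┃
             ┃log_level = "/var/log"     █┃        ┃
             ┃port = 5432                ░┃        ┃
             ┃enable_ssl = true          ░┃        ┃
             ┃workers = "/var/log"       ░┃        ┃
             ┃debug = 8080               ░┃        ┃
             ┃secret_key = "/var/log"    ░┃        ┃
             ┃                           ░┃        ┃
             ┃[logging]                  ░┃        ┃
             ┃# logging configuration    ░┃        ┃
             ┃buffer_size = true         ░┃        ┃
             ┃max_connections = 60       ▼┃        ┃
             ┗━━━━━━━━━━━━━━━━━━━━━━━━━━━━┛        ┃
                 ┃                                 ┃
                 ┗━━━━━━━━━━━━━━━━━━━━━━━━━━━━━━━━━┛


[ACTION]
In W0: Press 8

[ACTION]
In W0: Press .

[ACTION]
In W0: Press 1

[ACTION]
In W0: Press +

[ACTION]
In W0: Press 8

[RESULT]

                                                    
                                                    
                                                    
             ┏━━━━━━━━━━━━━━━━━━━━━━━━━━━━┓━━━━━━━━┓
             ┃ FileViewer                 ┃        ┃
             ┠────────────────────────────┨────────┨
             ┃[server]                   ▲┃       8┃
             ┃log_level = "/var/log"     █┃        ┃
             ┃port = 5432                ░┃        ┃
             ┃enable_ssl = true          ░┃        ┃
             ┃workers = "/var/log"       ░┃        ┃
             ┃debug = 8080               ░┃        ┃
             ┃secret_key = "/var/log"    ░┃        ┃
             ┃                           ░┃        ┃
             ┃[logging]                  ░┃        ┃
             ┃# logging configuration    ░┃        ┃
             ┃buffer_size = true         ░┃        ┃
             ┃max_connections = 60       ▼┃        ┃
             ┗━━━━━━━━━━━━━━━━━━━━━━━━━━━━┛        ┃
                 ┃                                 ┃
                 ┗━━━━━━━━━━━━━━━━━━━━━━━━━━━━━━━━━┛


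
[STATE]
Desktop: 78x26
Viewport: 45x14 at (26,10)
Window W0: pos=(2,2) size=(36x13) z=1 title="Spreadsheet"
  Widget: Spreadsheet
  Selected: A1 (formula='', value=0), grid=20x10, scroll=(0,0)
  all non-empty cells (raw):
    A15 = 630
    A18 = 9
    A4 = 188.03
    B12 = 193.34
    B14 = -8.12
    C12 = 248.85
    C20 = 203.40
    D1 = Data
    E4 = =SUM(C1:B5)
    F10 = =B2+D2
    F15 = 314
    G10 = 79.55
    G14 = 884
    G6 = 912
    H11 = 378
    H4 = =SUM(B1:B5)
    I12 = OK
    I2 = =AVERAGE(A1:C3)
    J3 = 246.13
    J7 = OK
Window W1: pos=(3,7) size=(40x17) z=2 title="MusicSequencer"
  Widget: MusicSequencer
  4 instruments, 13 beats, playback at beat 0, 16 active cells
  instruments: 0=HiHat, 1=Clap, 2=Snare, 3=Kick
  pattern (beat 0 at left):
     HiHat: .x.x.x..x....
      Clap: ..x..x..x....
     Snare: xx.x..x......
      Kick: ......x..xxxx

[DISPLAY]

                ┃                            
                ┃                            
                ┃                            
                ┃                            
                ┃                            
                ┃                            
                ┃                            
                ┃                            
                ┃                            
                ┃                            
                ┃                            
                ┃                            
                ┃                            
━━━━━━━━━━━━━━━━┛                            


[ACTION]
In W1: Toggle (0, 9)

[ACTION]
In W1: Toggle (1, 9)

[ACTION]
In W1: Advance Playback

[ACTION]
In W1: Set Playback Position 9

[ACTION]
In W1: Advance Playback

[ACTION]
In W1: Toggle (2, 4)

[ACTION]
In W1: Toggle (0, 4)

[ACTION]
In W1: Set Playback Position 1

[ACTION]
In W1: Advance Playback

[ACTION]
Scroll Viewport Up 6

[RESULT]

───────────┨                                 
           ┃                                 
C       D  ┃                                 
━━━━━━━━━━━━━━━━┓                            
                ┃                            
────────────────┨                            
                ┃                            
                ┃                            
                ┃                            
                ┃                            
                ┃                            
                ┃                            
                ┃                            
                ┃                            


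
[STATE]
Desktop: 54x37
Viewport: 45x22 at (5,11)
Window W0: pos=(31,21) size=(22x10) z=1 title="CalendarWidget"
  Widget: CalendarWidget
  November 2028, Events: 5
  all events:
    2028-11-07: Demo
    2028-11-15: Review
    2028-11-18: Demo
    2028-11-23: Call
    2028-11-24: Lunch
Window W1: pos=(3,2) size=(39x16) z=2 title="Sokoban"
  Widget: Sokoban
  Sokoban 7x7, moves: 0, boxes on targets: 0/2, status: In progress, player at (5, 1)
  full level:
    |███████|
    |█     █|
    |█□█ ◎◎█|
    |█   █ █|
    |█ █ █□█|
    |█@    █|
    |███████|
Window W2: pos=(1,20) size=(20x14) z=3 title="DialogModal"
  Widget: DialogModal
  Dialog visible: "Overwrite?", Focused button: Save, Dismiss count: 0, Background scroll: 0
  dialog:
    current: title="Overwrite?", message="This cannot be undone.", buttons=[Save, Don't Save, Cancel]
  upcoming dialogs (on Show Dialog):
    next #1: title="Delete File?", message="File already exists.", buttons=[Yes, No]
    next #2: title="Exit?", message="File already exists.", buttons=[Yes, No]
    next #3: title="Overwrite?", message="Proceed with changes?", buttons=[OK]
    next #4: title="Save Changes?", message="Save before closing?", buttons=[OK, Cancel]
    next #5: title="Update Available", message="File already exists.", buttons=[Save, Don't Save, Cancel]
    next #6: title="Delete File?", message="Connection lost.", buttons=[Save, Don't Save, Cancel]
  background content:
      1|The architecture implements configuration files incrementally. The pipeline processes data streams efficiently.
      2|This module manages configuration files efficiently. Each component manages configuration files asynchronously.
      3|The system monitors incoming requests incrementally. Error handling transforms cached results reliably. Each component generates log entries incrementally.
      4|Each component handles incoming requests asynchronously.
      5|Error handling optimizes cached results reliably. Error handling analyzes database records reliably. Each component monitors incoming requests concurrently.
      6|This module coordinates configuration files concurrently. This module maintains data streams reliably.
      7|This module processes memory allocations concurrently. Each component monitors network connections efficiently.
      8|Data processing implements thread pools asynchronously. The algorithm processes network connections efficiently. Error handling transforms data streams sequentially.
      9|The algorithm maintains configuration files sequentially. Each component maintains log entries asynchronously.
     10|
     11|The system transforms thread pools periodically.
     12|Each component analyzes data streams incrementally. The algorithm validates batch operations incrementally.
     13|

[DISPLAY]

██████                              ┃        
oves: 0  0/2                        ┃        
                                    ┃        
                                    ┃        
                                    ┃        
                                    ┃        
━━━━━━━━━━━━━━━━━━━━━━━━━━━━━━━━━━━━┛        
                                             
                                             
━━━━━━━━━━━━━━━┓                             
alogModal      ┃          ┏━━━━━━━━━━━━━━━━━━
───────────────┨          ┃ CalendarWidget   
 architecture i┃          ┠──────────────────
s module manage┃          ┃   November 2028  
────────────┐or┃          ┃Mo Tu We Th Fr Sa 
 Overwrite? │an┃          ┃       1  2  3  4 
This cannot │pt┃          ┃ 6  7*  8  9 10 11
[Save]  Don'│di┃          ┃13 14 15* 16 17 18
────────────┘es┃          ┃20 21 22 23* 24* 2
a processing im┃          ┗━━━━━━━━━━━━━━━━━━
 algorithm main┃                             
               ┃                             


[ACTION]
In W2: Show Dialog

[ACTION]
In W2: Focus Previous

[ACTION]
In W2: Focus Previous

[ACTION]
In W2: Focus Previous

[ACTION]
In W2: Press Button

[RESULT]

██████                              ┃        
oves: 0  0/2                        ┃        
                                    ┃        
                                    ┃        
                                    ┃        
                                    ┃        
━━━━━━━━━━━━━━━━━━━━━━━━━━━━━━━━━━━━┛        
                                             
                                             
━━━━━━━━━━━━━━━┓                             
alogModal      ┃          ┏━━━━━━━━━━━━━━━━━━
───────────────┨          ┃ CalendarWidget   
 architecture i┃          ┠──────────────────
s module manage┃          ┃   November 2028  
 system monitor┃          ┃Mo Tu We Th Fr Sa 
h component han┃          ┃       1  2  3  4 
or handling opt┃          ┃ 6  7*  8  9 10 11
s module coordi┃          ┃13 14 15* 16 17 18
s module proces┃          ┃20 21 22 23* 24* 2
a processing im┃          ┗━━━━━━━━━━━━━━━━━━
 algorithm main┃                             
               ┃                             


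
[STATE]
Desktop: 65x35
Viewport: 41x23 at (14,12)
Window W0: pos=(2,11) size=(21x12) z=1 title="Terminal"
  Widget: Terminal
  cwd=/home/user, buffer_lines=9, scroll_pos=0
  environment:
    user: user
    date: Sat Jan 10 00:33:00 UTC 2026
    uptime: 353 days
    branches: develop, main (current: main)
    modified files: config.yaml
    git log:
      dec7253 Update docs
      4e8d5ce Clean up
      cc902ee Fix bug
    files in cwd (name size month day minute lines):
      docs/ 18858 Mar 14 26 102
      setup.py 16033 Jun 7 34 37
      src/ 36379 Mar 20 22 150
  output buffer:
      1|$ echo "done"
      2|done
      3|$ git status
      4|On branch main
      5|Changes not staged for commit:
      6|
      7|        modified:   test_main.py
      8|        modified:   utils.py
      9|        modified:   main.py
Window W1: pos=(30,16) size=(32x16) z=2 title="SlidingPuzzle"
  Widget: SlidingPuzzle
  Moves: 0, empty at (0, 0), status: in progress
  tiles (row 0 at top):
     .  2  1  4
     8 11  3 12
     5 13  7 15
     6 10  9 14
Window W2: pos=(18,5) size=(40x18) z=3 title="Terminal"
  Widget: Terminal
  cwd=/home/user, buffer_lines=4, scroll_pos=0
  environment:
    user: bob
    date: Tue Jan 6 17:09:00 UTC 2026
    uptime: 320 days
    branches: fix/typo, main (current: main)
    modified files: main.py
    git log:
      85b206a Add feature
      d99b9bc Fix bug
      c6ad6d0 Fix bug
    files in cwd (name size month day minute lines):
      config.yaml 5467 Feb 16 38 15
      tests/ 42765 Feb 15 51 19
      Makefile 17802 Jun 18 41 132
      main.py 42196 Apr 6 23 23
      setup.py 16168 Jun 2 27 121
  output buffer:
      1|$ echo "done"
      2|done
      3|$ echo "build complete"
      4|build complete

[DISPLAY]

    ┃$ █                                 
────┃                                    
e"  ┃                                    
    ┃                                    
s   ┃                                    
ain ┃                                    
 sta┃                                    
    ┃                                    
ifie┃                                    
ifie┃                                    
━━━━┗━━━━━━━━━━━━━━━━━━━━━━━━━━━━━━━━━━━━
                ┃├────┼────┼────┼────┤   
                ┃│  5 │ 13 │  7 │ 15 │   
                ┃├────┼────┼────┼────┤   
                ┃│  6 │ 10 │  9 │ 14 │   
                ┃└────┴────┴────┴────┘   
                ┃Moves: 0                
                ┃                        
                ┃                        
                ┗━━━━━━━━━━━━━━━━━━━━━━━━
                                         
                                         
                                         


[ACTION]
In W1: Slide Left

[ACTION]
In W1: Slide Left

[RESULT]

    ┃$ █                                 
────┃                                    
e"  ┃                                    
    ┃                                    
s   ┃                                    
ain ┃                                    
 sta┃                                    
    ┃                                    
ifie┃                                    
ifie┃                                    
━━━━┗━━━━━━━━━━━━━━━━━━━━━━━━━━━━━━━━━━━━
                ┃├────┼────┼────┼────┤   
                ┃│  5 │ 13 │  7 │ 15 │   
                ┃├────┼────┼────┼────┤   
                ┃│  6 │ 10 │  9 │ 14 │   
                ┃└────┴────┴────┴────┘   
                ┃Moves: 2                
                ┃                        
                ┃                        
                ┗━━━━━━━━━━━━━━━━━━━━━━━━
                                         
                                         
                                         


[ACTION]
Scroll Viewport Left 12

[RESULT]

┃ Terminal      ┃$ █                     
┠───────────────┃                        
┃$ echo "done"  ┃                        
┃done           ┃                        
┃$ git status   ┃                        
┃On branch main ┃                        
┃Changes not sta┃                        
┃               ┃                        
┃        modifie┃                        
┃        modifie┃                        
┗━━━━━━━━━━━━━━━┗━━━━━━━━━━━━━━━━━━━━━━━━
                            ┃├────┼────┼─
                            ┃│  5 │ 13 │ 
                            ┃├────┼────┼─
                            ┃│  6 │ 10 │ 
                            ┃└────┴────┴─
                            ┃Moves: 2    
                            ┃            
                            ┃            
                            ┗━━━━━━━━━━━━
                                         
                                         
                                         
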